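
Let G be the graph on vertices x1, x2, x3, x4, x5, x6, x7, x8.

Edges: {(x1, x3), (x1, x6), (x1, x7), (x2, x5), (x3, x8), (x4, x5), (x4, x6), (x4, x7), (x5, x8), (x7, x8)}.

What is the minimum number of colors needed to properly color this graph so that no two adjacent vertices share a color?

2

x4 and x5 are adjacent, so at least 2 colors are needed.
2 colors suffice: color red → {x1, x2, x4, x8}; color blue → {x3, x5, x6, x7}. Each edge has distinct colors on its endpoints.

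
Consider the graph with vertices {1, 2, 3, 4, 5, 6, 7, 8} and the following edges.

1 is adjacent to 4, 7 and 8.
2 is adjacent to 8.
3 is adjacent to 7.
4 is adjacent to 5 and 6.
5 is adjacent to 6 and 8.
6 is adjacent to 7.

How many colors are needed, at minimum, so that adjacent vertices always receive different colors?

3

4, 5, 6 form a triangle, so at least 3 colors are needed.
3 colors suffice: 1=blue, 2=blue, 3=red, 4=green, 5=blue, 6=red, 7=green, 8=red. No two adjacent vertices share a color.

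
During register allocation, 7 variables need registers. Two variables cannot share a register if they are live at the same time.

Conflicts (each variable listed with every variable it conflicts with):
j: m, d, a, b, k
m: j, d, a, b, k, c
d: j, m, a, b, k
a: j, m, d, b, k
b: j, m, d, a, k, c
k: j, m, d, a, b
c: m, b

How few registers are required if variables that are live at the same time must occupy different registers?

j, m, d, a, b, k all conflict with each other, so at least 6 registers are needed.
A valid assignment using 6 registers: j=5, m=2, d=6, a=3, b=1, k=4, c=3. Every pair that conflicts lands in different registers.

6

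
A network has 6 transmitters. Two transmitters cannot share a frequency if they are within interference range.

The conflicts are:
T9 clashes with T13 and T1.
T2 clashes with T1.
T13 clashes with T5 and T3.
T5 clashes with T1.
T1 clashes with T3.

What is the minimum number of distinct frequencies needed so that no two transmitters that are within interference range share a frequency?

T5 and T1 conflict, so at least 2 frequencies are needed.
2 frequencies suffice: T9=2, T2=2, T13=1, T5=2, T1=1, T3=2. No two conflicting transmitters share a frequency.

2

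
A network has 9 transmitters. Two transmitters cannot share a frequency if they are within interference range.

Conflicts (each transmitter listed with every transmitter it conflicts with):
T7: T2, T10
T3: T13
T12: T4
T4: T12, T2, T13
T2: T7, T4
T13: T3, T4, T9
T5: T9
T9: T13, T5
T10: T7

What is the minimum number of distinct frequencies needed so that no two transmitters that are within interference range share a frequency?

2

T13 and T9 conflict, so at least 2 frequencies are needed.
2 frequencies suffice: T7=2, T3=2, T12=1, T4=2, T2=1, T13=1, T5=1, T9=2, T10=1. No two conflicting transmitters share a frequency.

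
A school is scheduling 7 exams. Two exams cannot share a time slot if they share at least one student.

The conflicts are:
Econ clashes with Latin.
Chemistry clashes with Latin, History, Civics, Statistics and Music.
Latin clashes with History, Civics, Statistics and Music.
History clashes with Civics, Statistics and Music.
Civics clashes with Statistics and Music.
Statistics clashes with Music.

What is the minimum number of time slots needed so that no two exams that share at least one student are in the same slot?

Chemistry, Latin, History, Civics, Statistics, Music are mutually in conflict, so at least 6 time slots are needed.
6 time slots suffice: time slot 1 → {Latin}; time slot 2 → {Econ, Chemistry}; time slot 3 → {Music}; time slot 4 → {History}; time slot 5 → {Civics}; time slot 6 → {Statistics}. Every pair that conflicts lands in different time slots.

6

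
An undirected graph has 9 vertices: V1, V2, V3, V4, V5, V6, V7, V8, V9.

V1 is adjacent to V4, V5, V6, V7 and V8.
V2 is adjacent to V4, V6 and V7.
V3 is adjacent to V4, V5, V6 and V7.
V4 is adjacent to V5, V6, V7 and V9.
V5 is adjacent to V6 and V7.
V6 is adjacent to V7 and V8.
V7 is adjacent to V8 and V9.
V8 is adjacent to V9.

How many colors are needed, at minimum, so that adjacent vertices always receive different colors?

V1, V4, V5, V6, V7 are pairwise adjacent (a clique of size 5), so at least 5 colors are needed.
5 colors suffice: V1=4, V2=4, V3=4, V4=2, V5=5, V6=3, V7=1, V8=2, V9=3. Each edge has distinct colors on its endpoints.

5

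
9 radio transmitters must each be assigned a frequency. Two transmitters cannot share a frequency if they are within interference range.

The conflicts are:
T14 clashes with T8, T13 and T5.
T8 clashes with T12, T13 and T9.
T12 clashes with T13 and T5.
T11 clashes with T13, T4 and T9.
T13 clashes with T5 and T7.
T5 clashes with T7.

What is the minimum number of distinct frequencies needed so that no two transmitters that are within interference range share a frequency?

3

T12, T13, T5 all conflict with each other, so at least 3 frequencies are needed.
3 frequencies suffice: frequency 1 → {T13, T4, T9}; frequency 2 → {T8, T11, T5}; frequency 3 → {T14, T12, T7}. No two conflicting transmitters share a frequency.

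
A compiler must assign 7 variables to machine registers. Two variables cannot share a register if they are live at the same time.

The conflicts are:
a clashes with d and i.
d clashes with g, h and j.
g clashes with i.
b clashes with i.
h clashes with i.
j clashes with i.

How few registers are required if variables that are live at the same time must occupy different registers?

2

d and g conflict, so at least 2 registers are needed.
2 registers suffice: register 1 → {d, i}; register 2 → {a, g, b, h, j}. No two conflicting variables share a register.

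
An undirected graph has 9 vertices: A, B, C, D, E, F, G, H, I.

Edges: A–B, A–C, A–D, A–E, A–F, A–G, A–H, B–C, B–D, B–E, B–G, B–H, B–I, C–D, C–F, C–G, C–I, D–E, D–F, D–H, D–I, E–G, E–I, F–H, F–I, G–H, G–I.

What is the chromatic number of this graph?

B, C, D, I are pairwise adjacent (a clique of size 4), so at least 4 colors are needed.
One proper 4-coloring: A=1, B=2, C=4, D=3, E=4, F=2, G=3, H=4, I=1. Every edge joins two different colors.

4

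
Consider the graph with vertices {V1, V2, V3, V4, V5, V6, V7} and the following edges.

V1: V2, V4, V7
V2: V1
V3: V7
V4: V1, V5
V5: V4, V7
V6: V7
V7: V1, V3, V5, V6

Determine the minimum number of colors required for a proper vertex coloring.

V4 and V5 are adjacent, so at least 2 colors are needed.
2 colors suffice: color 1 → {V2, V4, V7}; color 2 → {V1, V3, V5, V6}. Every edge joins two different colors.

2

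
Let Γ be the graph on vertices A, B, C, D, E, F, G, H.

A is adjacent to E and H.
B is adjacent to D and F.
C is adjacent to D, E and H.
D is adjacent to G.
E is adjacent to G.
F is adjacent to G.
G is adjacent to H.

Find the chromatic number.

2

A and E are adjacent, so at least 2 colors are needed.
One proper 2-coloring: A=1, B=1, C=1, D=2, E=2, F=2, G=1, H=2. Every edge joins two different colors.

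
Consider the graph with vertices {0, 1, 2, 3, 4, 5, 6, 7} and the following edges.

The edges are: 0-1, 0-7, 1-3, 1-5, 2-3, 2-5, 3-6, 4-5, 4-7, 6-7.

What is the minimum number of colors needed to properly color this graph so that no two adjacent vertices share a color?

The cycle 7-0-1-5-4-7 has odd length 5, so it cannot be 2-colored; at least 3 colors are needed.
3 colors suffice: 0=b, 1=a, 2=a, 3=b, 4=c, 5=b, 6=c, 7=a. No two adjacent vertices share a color.

3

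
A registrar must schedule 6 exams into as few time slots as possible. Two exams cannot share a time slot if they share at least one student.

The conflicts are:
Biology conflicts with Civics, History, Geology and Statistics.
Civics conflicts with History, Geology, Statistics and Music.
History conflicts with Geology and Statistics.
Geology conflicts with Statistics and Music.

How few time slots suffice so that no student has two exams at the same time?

5

Biology, Civics, History, Geology, Statistics pairwise conflict, so at least 5 time slots are needed.
5 time slots suffice: time slot 1 → {Geology}; time slot 2 → {Civics}; time slot 3 → {Biology, Music}; time slot 4 → {History}; time slot 5 → {Statistics}. Every pair that conflicts lands in different time slots.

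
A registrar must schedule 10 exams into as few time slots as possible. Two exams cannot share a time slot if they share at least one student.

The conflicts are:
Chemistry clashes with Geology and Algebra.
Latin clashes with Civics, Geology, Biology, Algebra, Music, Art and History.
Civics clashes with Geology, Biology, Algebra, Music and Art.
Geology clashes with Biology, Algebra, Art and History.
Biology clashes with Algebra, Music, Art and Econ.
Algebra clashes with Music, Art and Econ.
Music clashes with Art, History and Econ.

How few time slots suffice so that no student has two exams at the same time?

Latin, Civics, Geology, Biology, Algebra, Art pairwise conflict, so at least 6 time slots are needed.
6 time slots suffice: time slot 1 → {Algebra, History}; time slot 2 → {Geology, Music}; time slot 3 → {Chemistry, Latin, Econ}; time slot 4 → {Biology}; time slot 5 → {Art}; time slot 6 → {Civics}. Every pair that conflicts lands in different time slots.

6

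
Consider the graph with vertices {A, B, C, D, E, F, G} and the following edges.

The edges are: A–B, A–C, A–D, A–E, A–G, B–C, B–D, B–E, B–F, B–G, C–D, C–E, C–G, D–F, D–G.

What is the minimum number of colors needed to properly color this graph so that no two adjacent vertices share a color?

5

A, B, C, D, G are mutually adjacent (a clique of size 5), so at least 5 colors are needed.
One proper 5-coloring: A=blue, B=red, C=yellow, D=green, E=green, F=blue, G=purple. No two adjacent vertices share a color.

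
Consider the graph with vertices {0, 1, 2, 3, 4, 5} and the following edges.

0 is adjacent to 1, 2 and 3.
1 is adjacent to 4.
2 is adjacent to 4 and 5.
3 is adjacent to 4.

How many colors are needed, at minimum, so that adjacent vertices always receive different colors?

1 and 4 are adjacent, so at least 2 colors are needed.
2 colors suffice: color a → {0, 4, 5}; color b → {1, 2, 3}. Each edge has distinct colors on its endpoints.

2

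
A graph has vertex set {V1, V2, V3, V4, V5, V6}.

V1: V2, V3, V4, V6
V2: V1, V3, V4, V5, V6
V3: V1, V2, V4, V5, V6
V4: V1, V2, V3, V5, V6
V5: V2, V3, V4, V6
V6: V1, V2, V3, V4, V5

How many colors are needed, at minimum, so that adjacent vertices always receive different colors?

5

V2, V3, V4, V5, V6 are mutually adjacent (a clique of size 5), so at least 5 colors are needed.
A valid assignment using 5 colors: V1=5, V2=1, V3=3, V4=2, V5=5, V6=4. Each edge has distinct colors on its endpoints.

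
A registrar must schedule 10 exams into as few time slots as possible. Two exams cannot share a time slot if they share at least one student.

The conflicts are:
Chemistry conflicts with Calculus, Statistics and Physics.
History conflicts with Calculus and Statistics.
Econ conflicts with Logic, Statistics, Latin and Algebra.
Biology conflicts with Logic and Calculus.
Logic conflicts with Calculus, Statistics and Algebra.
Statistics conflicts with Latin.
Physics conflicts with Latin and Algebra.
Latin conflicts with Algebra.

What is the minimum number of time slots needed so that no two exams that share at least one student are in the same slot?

3

Econ, Logic, Statistics are mutually in conflict, so at least 3 time slots are needed.
A valid assignment using 3 time slots: Chemistry=1, History=1, Econ=3, Biology=3, Logic=1, Calculus=2, Statistics=2, Physics=3, Latin=1, Algebra=2. Each listed conflict is separated.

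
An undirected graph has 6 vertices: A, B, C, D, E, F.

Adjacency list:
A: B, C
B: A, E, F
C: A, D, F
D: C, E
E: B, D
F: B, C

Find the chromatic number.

The cycle E-D-C-F-B-E has odd length 5, so it cannot be 2-colored; at least 3 colors are needed.
3 colors suffice: color 1 → {B, C}; color 2 → {A, E, F}; color 3 → {D}. Every edge joins two different colors.

3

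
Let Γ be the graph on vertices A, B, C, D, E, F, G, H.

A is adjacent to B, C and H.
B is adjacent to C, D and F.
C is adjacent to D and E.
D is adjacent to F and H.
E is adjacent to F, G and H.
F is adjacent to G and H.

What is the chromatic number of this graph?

E, F, G are mutually adjacent, so at least 3 colors are needed.
One proper 3-coloring: A=green, B=blue, C=red, D=green, E=green, F=red, G=blue, H=blue. Every edge joins two different colors.

3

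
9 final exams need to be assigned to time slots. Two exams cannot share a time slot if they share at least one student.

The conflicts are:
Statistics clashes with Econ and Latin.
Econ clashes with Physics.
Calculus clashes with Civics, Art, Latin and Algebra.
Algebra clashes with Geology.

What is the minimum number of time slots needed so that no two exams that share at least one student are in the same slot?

2

Algebra and Geology conflict, so at least 2 time slots are needed.
Using 2 time slots: Statistics=1, Econ=2, Calculus=1, Civics=2, Art=2, Latin=2, Algebra=2, Physics=1, Geology=1. No two conflicting exams share a time slot.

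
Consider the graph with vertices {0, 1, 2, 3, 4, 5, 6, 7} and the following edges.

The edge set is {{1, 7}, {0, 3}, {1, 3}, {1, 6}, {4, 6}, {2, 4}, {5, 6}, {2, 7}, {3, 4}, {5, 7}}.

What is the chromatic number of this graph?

3

The cycle 1-3-4-2-7-1 has odd length 5, so it cannot be 2-colored; at least 3 colors are needed.
A valid assignment using 3 colors: 0=a, 1=c, 2=b, 3=b, 4=a, 5=c, 6=b, 7=a. No two adjacent vertices share a color.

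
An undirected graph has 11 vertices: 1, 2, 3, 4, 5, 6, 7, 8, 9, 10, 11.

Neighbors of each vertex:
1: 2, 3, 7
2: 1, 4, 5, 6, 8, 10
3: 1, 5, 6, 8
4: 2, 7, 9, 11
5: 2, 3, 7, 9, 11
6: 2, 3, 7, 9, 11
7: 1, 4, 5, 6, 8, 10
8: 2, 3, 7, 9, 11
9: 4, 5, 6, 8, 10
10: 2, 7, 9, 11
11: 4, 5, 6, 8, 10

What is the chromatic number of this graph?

2

4 and 11 are adjacent, so at least 2 colors are needed.
2 colors suffice: color a → {2, 3, 7, 9, 11}; color b → {1, 4, 5, 6, 8, 10}. No two adjacent vertices share a color.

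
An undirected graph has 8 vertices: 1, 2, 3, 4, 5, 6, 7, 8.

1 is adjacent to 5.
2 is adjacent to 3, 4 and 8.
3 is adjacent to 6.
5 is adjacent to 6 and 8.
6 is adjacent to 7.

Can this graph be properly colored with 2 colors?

No

The cycle 5-8-2-3-6-5 has odd length 5, so it cannot be 2-colored; at least 3 colors are needed.
So 2 colors are not enough.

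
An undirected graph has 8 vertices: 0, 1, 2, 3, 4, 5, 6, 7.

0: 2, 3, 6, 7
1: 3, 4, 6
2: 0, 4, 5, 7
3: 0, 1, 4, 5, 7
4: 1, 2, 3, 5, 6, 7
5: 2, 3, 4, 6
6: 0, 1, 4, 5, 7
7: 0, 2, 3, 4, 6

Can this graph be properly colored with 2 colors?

4, 5, 6 are pairwise adjacent, so at least 3 colors are needed.
So 2 colors are not enough.

No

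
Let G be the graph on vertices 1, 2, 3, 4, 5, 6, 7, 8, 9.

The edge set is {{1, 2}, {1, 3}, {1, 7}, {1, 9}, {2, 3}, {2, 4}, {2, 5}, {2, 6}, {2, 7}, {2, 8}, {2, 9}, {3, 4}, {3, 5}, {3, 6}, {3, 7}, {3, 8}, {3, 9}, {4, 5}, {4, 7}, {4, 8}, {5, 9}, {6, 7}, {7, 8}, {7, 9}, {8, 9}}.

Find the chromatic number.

5

1, 2, 3, 7, 9 are mutually adjacent (a clique of size 5), so at least 5 colors are needed.
5 colors suffice: 1=e, 2=b, 3=a, 4=d, 5=c, 6=d, 7=c, 8=e, 9=d. Each edge has distinct colors on its endpoints.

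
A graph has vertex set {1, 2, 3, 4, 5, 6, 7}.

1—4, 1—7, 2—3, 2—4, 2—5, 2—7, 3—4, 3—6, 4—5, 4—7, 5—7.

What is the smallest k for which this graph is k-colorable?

4

2, 4, 5, 7 are mutually adjacent (a clique of size 4), so at least 4 colors are needed.
4 colors suffice: color red → {4, 6}; color blue → {3, 7}; color green → {1, 2}; color yellow → {5}. No two adjacent vertices share a color.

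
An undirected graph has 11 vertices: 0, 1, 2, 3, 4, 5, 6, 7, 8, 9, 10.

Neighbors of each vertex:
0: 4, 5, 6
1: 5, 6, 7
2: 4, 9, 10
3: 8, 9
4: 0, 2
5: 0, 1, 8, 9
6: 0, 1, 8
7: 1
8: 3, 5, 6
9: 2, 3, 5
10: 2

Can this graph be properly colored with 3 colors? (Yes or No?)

Yes

The chromatic number is 3. The cycle 9-5-0-4-2-9 has odd length 5, so it cannot be 2-colored; at least 3 colors are needed.
One proper 3-coloring: 0=b, 1=b, 2=a, 3=a, 4=c, 5=a, 6=a, 7=a, 8=b, 9=b, 10=b.
That is already a proper 3-coloring.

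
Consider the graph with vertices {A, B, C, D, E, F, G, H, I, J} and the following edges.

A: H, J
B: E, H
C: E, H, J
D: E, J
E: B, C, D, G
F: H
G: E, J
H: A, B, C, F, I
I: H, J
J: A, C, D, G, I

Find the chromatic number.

2

C and H are adjacent, so at least 2 colors are needed.
2 colors suffice: A=2, B=2, C=2, D=2, E=1, F=2, G=2, H=1, I=2, J=1. Every edge joins two different colors.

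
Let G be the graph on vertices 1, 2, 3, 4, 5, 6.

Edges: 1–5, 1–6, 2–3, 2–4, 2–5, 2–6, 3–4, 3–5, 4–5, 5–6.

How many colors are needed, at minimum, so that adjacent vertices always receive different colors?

4

2, 3, 4, 5 are pairwise adjacent (a clique of size 4), so at least 4 colors are needed.
A valid assignment using 4 colors: 1=blue, 2=blue, 3=yellow, 4=green, 5=red, 6=green. Every edge joins two different colors.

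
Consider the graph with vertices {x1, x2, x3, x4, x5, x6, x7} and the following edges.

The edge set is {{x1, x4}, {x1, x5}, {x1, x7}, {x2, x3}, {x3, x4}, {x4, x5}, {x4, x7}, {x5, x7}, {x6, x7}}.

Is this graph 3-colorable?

No

x1, x4, x5, x7 form a clique, so at least 4 colors are needed.
So 3 colors are not enough.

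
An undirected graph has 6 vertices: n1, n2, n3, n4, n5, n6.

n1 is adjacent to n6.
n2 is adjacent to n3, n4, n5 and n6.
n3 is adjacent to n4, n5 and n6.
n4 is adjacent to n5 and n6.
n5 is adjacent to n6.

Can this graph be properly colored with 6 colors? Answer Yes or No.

Yes

The chromatic number is 5. n2, n3, n4, n5, n6 are pairwise adjacent (a clique of size 5), so at least 5 colors are needed.
5 colors suffice: color 1 → {n6}; color 2 → {n1, n2}; color 3 → {n5}; color 4 → {n3}; color 5 → {n4}.
Since 6 ≥ 5, a proper 6-coloring certainly exists.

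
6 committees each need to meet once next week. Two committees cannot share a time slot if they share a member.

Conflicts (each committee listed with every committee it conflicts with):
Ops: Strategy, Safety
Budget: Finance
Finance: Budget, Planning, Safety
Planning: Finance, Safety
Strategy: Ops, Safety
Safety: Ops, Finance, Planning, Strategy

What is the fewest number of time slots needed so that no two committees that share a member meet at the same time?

Finance, Planning, Safety all conflict with each other, so at least 3 time slots are needed.
3 time slots suffice: Ops=3, Budget=1, Finance=2, Planning=3, Strategy=2, Safety=1. Each listed conflict is separated.

3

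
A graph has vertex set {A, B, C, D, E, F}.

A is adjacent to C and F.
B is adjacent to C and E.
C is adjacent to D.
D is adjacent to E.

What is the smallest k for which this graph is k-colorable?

A and F are adjacent, so at least 2 colors are needed.
2 colors suffice: A=2, B=2, C=1, D=2, E=1, F=1. No two adjacent vertices share a color.

2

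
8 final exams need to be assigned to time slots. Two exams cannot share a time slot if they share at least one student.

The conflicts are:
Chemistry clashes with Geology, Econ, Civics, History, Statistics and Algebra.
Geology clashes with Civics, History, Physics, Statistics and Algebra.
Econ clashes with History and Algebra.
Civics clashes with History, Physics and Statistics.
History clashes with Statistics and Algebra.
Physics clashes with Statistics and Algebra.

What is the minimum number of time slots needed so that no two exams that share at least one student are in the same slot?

5

Chemistry, Geology, Civics, History, Statistics all conflict with each other, so at least 5 time slots are needed.
Using 5 time slots: Chemistry=3, Geology=1, Econ=1, Civics=5, History=2, Physics=2, Statistics=4, Algebra=4. Each listed conflict is separated.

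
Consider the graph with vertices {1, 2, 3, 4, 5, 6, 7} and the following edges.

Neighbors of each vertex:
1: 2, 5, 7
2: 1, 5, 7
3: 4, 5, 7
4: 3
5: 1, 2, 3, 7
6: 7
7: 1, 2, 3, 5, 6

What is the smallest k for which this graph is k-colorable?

4

1, 2, 5, 7 form a clique, so at least 4 colors are needed.
4 colors suffice: color red → {4, 7}; color blue → {5, 6}; color green → {1, 3}; color yellow → {2}. No two adjacent vertices share a color.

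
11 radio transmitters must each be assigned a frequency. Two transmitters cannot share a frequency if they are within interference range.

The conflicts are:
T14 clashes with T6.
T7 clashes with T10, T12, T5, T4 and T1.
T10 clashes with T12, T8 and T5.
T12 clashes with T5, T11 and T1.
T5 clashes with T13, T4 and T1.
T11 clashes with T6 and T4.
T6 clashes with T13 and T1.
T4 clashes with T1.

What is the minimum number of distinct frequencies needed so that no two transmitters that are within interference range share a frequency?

4

T7, T12, T5, T1 pairwise conflict, so at least 4 frequencies are needed.
4 frequencies suffice: T14=2, T7=3, T10=2, T12=4, T8=1, T5=1, T11=2, T6=1, T13=2, T4=4, T1=2. Every pair that conflicts lands in different frequencies.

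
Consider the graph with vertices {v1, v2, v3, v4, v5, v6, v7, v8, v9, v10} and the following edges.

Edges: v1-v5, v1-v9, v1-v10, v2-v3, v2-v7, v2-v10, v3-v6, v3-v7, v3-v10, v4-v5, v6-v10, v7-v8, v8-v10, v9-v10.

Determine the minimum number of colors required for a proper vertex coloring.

3

v2, v3, v10 form a triangle, so at least 3 colors are needed.
3 colors suffice: color 1 → {v5, v7, v10}; color 2 → {v1, v3, v4, v8}; color 3 → {v2, v6, v9}. No two adjacent vertices share a color.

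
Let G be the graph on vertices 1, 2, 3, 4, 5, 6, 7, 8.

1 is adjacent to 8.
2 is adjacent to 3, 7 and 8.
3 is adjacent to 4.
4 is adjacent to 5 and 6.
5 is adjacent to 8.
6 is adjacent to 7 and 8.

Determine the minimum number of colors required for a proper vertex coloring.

The cycle 3-4-5-8-2-3 has odd length 5, so it cannot be 2-colored; at least 3 colors are needed.
One proper 3-coloring: 1=b, 2=b, 3=c, 4=a, 5=b, 6=b, 7=a, 8=a. Every edge joins two different colors.

3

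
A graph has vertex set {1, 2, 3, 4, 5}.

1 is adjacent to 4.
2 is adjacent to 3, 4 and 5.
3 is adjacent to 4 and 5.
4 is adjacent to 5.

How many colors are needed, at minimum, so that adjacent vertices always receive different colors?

4

2, 3, 4, 5 are mutually adjacent (a clique of size 4), so at least 4 colors are needed.
4 colors suffice: color red → {4}; color blue → {1, 3}; color green → {2}; color yellow → {5}. Each edge has distinct colors on its endpoints.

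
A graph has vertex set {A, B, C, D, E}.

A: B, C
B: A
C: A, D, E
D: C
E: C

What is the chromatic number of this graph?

A and C are adjacent, so at least 2 colors are needed.
2 colors suffice: A=blue, B=red, C=red, D=blue, E=blue. Every edge joins two different colors.

2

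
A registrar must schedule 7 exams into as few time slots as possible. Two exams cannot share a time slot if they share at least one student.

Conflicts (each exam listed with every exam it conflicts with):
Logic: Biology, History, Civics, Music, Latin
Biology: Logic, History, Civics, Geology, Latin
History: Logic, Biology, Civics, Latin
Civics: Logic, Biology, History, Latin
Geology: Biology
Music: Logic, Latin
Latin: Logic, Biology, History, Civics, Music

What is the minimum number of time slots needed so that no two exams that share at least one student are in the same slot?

Logic, Biology, History, Civics, Latin are mutually in conflict, so at least 5 time slots are needed.
5 time slots suffice: time slot 1 → {Logic, Geology}; time slot 2 → {Biology, Music}; time slot 3 → {Latin}; time slot 4 → {History}; time slot 5 → {Civics}. Each listed conflict is separated.

5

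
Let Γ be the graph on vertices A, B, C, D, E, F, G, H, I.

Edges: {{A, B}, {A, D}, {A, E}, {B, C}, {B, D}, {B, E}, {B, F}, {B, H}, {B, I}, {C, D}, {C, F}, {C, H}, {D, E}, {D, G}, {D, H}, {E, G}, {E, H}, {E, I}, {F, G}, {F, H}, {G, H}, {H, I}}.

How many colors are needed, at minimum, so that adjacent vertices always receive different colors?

4

B, E, H, I form a clique, so at least 4 colors are needed.
4 colors suffice: color red → {A, H}; color blue → {B, G}; color green → {C, E}; color yellow → {D, F, I}. Each edge has distinct colors on its endpoints.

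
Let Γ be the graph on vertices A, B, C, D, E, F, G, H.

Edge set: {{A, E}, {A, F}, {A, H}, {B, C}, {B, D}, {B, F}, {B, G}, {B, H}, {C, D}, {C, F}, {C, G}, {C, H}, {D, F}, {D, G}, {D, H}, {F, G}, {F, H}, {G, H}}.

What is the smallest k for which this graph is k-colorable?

B, C, D, F, G, H form a clique, so at least 6 colors are needed.
A valid assignment using 6 colors: A=3, B=6, C=4, D=5, E=1, F=2, G=3, H=1. Every edge joins two different colors.

6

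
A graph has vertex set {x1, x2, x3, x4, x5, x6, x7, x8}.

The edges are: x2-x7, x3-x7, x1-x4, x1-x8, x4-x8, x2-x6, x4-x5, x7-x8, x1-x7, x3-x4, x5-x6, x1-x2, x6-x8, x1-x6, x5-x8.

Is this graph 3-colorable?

Yes

The chromatic number is 3. x4, x5, x8 are mutually adjacent, so at least 3 colors are needed.
3 colors suffice: color 1 → {x1, x3, x5}; color 2 → {x2, x8}; color 3 → {x4, x6, x7}.
That is already a proper 3-coloring.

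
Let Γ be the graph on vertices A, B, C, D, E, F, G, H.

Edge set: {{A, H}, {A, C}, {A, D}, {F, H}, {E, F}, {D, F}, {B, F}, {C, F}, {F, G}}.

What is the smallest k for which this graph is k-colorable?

2

F and G are adjacent, so at least 2 colors are needed.
A valid assignment using 2 colors: A=red, B=blue, C=blue, D=blue, E=blue, F=red, G=blue, H=blue. Every edge joins two different colors.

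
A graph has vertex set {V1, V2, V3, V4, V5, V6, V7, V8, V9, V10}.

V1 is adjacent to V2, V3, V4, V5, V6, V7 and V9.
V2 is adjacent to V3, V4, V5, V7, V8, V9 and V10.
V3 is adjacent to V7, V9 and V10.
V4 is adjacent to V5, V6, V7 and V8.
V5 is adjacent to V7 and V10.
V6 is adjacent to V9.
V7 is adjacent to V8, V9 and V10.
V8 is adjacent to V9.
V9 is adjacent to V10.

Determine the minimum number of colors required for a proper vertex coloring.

5

V2, V3, V7, V9, V10 are pairwise adjacent (a clique of size 5), so at least 5 colors are needed.
A valid assignment using 5 colors: V1=4, V2=2, V3=5, V4=3, V5=5, V6=1, V7=1, V8=4, V9=3, V10=4. No two adjacent vertices share a color.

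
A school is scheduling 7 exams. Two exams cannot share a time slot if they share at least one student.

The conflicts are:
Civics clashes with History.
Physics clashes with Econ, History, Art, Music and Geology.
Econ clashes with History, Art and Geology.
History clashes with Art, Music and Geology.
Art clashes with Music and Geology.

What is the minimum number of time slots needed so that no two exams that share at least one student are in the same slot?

Physics, Econ, History, Art, Geology are mutually in conflict, so at least 5 time slots are needed.
A valid assignment using 5 time slots: Civics=2, Physics=2, Econ=5, History=1, Art=3, Music=4, Geology=4. No two conflicting exams share a time slot.

5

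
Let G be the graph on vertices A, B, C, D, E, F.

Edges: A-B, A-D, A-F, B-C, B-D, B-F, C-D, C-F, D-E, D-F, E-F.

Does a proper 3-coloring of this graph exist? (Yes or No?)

B, C, D, F are mutually adjacent (a clique of size 4), so at least 4 colors are needed.
So 3 colors are not enough.

No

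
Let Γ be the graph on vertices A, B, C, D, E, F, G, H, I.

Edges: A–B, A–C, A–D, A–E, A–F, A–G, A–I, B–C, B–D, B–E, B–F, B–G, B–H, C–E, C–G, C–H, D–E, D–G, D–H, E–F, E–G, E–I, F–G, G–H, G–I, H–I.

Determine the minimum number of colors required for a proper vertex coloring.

5

A, B, E, F, G are pairwise adjacent (a clique of size 5), so at least 5 colors are needed.
5 colors suffice: A=yellow, B=green, C=purple, D=purple, E=blue, F=purple, G=red, H=blue, I=green. Each edge has distinct colors on its endpoints.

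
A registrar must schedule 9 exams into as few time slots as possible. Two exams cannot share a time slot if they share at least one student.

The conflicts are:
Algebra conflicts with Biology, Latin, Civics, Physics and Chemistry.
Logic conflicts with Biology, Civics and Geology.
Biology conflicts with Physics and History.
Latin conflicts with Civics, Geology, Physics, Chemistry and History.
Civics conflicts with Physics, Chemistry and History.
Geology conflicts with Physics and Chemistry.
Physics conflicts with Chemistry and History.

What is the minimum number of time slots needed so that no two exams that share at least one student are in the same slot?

Algebra, Latin, Civics, Physics, Chemistry all conflict with each other, so at least 5 time slots are needed.
5 time slots suffice: time slot 1 → {Logic, Physics}; time slot 2 → {Biology, Latin}; time slot 3 → {Civics, Geology}; time slot 4 → {Algebra, History}; time slot 5 → {Chemistry}. Every pair that conflicts lands in different time slots.

5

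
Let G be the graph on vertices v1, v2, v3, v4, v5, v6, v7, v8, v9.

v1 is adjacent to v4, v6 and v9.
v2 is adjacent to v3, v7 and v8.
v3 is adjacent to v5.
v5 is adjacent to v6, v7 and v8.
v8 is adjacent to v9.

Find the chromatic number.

The cycle v1-v6-v5-v8-v9-v1 has odd length 5, so it cannot be 2-colored; at least 3 colors are needed.
3 colors suffice: color R → {v1, v2, v5}; color B → {v3, v4, v6, v7, v8}; color G → {v9}. Each edge has distinct colors on its endpoints.

3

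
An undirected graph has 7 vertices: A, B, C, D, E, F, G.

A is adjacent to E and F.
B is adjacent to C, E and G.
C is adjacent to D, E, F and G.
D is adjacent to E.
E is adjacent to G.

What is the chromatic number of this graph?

4

B, C, E, G are mutually adjacent (a clique of size 4), so at least 4 colors are needed.
4 colors suffice: A=2, B=3, C=2, D=3, E=1, F=1, G=4. No two adjacent vertices share a color.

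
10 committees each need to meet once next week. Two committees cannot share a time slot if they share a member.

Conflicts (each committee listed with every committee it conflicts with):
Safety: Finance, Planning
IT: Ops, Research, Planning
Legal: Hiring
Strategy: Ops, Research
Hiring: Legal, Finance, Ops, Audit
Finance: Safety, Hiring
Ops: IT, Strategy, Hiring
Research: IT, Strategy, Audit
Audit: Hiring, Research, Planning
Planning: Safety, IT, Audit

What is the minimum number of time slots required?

3

The cycle Audit-Planning-Safety-Finance-Hiring-Audit has odd length 5, so it cannot be 2-colored; at least 3 time slots are needed.
3 time slots suffice: time slot 1 → {Hiring, Research, Planning}; time slot 2 → {Safety, Legal, Ops, Audit}; time slot 3 → {IT, Strategy, Finance}. Each listed conflict is separated.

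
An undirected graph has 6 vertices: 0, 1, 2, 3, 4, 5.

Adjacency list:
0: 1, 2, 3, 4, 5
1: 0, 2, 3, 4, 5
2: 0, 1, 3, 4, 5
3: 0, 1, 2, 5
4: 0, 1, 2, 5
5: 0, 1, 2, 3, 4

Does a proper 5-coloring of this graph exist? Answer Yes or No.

Yes

The chromatic number is 5. 0, 1, 2, 3, 5 form a clique, so at least 5 colors are needed.
A valid assignment using 5 colors: 0=d, 1=a, 2=b, 3=e, 4=e, 5=c.
That is already a proper 5-coloring.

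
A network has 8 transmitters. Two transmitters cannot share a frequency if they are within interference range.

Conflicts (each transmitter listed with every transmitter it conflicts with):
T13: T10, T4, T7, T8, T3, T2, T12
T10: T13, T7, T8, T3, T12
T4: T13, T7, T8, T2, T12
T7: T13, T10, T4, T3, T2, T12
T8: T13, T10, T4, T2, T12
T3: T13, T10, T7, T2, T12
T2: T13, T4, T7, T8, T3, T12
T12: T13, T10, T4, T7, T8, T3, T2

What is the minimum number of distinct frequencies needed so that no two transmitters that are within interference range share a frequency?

T13, T7, T3, T2, T12 are mutually in conflict, so at least 5 frequencies are needed.
A valid assignment using 5 frequencies: T13=2, T10=3, T4=5, T7=4, T8=4, T3=5, T2=3, T12=1. No two conflicting transmitters share a frequency.

5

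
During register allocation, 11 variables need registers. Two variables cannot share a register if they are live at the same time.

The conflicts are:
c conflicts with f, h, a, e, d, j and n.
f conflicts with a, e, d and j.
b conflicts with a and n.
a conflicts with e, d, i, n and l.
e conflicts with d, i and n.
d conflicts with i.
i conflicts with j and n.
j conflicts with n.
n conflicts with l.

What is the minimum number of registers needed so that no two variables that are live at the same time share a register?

5

c, f, a, e, d pairwise conflict, so at least 5 registers are needed.
Using 5 registers: c=3, f=5, h=1, b=3, a=1, e=4, d=2, i=3, j=1, n=2, l=3. No two conflicting variables share a register.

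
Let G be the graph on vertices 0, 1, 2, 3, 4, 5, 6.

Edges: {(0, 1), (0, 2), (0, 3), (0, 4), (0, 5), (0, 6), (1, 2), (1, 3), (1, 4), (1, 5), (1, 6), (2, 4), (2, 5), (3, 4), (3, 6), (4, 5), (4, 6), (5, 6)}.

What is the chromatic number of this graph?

0, 1, 4, 5, 6 are mutually adjacent (a clique of size 5), so at least 5 colors are needed.
5 colors suffice: 0=green, 1=blue, 2=yellow, 3=purple, 4=red, 5=purple, 6=yellow. Each edge has distinct colors on its endpoints.

5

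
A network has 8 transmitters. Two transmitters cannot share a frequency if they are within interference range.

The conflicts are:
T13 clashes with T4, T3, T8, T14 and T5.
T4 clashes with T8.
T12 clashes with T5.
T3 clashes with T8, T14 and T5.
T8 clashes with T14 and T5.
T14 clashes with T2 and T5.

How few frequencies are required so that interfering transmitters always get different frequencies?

5

T13, T3, T8, T14, T5 pairwise conflict, so at least 5 frequencies are needed.
5 frequencies suffice: T13=1, T4=2, T12=1, T3=5, T8=3, T14=4, T2=1, T5=2. Every pair that conflicts lands in different frequencies.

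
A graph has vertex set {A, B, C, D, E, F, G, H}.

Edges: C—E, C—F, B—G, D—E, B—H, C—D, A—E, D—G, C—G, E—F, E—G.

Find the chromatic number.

C, D, E, G are pairwise adjacent (a clique of size 4), so at least 4 colors are needed.
One proper 4-coloring: A=blue, B=red, C=blue, D=yellow, E=red, F=green, G=green, H=blue. Every edge joins two different colors.

4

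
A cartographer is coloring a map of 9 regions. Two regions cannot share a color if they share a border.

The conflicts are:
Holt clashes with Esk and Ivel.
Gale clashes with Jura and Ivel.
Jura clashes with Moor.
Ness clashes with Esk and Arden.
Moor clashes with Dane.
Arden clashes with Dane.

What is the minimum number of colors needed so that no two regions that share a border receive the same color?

3

The cycle Ness-Esk-Holt-Ivel-Gale-Jura-Moor-Dane-Arden-Ness has odd length 9, so it cannot be 2-colored; at least 3 colors are needed.
3 colors suffice: color 1 → {Gale, Esk, Moor, Arden}; color 2 → {Jura, Ness, Ivel, Dane}; color 3 → {Holt}. Each listed conflict is separated.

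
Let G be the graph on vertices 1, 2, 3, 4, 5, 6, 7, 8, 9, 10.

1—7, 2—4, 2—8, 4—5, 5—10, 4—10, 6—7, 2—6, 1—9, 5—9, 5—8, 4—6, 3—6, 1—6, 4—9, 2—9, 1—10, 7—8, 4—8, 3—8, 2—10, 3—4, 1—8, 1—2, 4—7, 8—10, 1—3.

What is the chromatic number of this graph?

4

2, 4, 8, 10 form a clique, so at least 4 colors are needed.
One proper 4-coloring: 1=a, 2=c, 3=c, 4=a, 5=c, 6=b, 7=c, 8=b, 9=b, 10=d. No two adjacent vertices share a color.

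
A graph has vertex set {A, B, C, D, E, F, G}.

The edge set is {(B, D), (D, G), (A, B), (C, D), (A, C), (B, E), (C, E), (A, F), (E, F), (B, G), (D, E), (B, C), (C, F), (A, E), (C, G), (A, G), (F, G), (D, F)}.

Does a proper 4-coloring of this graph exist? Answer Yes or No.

Yes

The chromatic number is 4. A, B, C, G form a clique, so at least 4 colors are needed.
4 colors suffice: color 1 → {C}; color 2 → {B, F}; color 3 → {E, G}; color 4 → {A, D}.
That is already a proper 4-coloring.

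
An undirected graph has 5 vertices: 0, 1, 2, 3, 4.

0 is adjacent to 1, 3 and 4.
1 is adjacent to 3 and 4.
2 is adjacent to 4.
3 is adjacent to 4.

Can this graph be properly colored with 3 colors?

No

0, 1, 3, 4 are mutually adjacent (a clique of size 4), so at least 4 colors are needed.
So 3 colors are not enough.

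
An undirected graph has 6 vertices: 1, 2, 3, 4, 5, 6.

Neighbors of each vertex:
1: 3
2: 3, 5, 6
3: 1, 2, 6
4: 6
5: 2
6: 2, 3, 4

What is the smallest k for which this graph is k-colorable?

2, 3, 6 form a triangle, so at least 3 colors are needed.
A valid assignment using 3 colors: 1=red, 2=red, 3=green, 4=red, 5=blue, 6=blue. Each edge has distinct colors on its endpoints.

3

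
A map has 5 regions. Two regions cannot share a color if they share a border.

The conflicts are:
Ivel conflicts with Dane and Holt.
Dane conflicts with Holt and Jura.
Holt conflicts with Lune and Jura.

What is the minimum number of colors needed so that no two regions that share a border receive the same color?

Dane, Holt, Jura pairwise conflict, so at least 3 colors are needed.
3 colors suffice: Ivel=3, Dane=2, Holt=1, Lune=2, Jura=3. No two conflicting regions share a color.

3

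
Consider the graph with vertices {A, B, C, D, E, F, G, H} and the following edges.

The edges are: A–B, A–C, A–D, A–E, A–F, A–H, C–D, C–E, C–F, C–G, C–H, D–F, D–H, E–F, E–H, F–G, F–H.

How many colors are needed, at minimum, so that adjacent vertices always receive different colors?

A, C, D, F, H form a clique, so at least 5 colors are needed.
5 colors suffice: color 1 → {B, C}; color 2 → {A, G}; color 3 → {F}; color 4 → {H}; color 5 → {D, E}. Each edge has distinct colors on its endpoints.

5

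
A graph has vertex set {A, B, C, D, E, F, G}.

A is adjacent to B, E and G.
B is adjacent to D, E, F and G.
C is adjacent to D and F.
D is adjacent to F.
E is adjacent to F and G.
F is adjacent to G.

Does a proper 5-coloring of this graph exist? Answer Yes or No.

The chromatic number is 4. B, E, F, G are pairwise adjacent (a clique of size 4), so at least 4 colors are needed.
One proper 4-coloring: A=1, B=2, C=2, D=3, E=3, F=1, G=4.
Since 5 ≥ 4, a proper 5-coloring certainly exists.

Yes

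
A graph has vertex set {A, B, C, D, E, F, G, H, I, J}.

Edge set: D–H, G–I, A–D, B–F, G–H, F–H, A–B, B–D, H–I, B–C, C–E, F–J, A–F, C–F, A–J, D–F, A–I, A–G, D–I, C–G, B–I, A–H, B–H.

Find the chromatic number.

A, B, D, H, I are mutually adjacent (a clique of size 5), so at least 5 colors are needed.
5 colors suffice: color 1 → {A, C}; color 2 → {E, H, J}; color 3 → {B, G}; color 4 → {F, I}; color 5 → {D}. Every edge joins two different colors.

5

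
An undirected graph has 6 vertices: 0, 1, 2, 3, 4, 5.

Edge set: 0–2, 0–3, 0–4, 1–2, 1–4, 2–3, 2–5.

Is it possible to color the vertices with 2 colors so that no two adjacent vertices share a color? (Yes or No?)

No

0, 2, 3 form a triangle, so at least 3 colors are needed.
So 2 colors are not enough.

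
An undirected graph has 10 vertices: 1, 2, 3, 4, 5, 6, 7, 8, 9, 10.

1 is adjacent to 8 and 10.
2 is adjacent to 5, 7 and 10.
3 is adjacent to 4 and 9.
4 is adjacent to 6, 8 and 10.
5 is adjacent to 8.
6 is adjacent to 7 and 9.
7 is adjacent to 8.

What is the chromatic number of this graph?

3

The cycle 7-6-4-10-2-7 has odd length 5, so it cannot be 2-colored; at least 3 colors are needed.
One proper 3-coloring: 1=a, 2=a, 3=b, 4=a, 5=c, 6=b, 7=c, 8=b, 9=a, 10=b. Each edge has distinct colors on its endpoints.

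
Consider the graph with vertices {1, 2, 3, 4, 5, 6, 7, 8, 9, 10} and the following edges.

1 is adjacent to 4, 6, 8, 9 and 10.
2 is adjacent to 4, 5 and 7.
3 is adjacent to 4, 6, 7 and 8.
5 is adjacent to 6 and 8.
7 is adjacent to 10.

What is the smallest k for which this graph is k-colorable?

The cycle 3-4-1-10-7-3 has odd length 5, so it cannot be 2-colored; at least 3 colors are needed.
One proper 3-coloring: 1=a, 2=c, 3=a, 4=b, 5=a, 6=b, 7=b, 8=b, 9=b, 10=c. Each edge has distinct colors on its endpoints.

3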